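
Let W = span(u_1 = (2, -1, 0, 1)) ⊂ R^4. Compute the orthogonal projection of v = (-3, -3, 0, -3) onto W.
proj_W(v) = (-2, 1, 0, -1)

Set up U = [u_1 | ... | u_1] ∈ R^(4×1). The projector onto W = col(U) is P = U (U^T U)^(-1) U^T.
Compute U^T U =
  [6],
and U^T v = (-6).
Solve U^T U · c = U^T v for the coefficients: c = (-1). The projection is proj_W(v) = U c.
Check: (v - proj_W(v)) · u_1 = 0  (should be 0).
Result: proj_W(v) = (-2, 1, 0, -1).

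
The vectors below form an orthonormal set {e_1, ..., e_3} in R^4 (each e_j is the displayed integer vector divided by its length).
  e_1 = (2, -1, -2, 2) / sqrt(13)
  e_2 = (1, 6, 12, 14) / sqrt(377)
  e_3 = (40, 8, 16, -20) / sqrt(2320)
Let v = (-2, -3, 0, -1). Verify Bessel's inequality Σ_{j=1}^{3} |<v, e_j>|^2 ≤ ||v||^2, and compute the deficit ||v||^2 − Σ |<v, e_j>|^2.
Σ |<v, e_j>|^2 = 34/5; ||v||^2 = 14; deficit = 36/5

Write each e_j = u_j / sqrt(<u_j, u_j>) where u_j is the displayed integer vector. Then <v, e_j> = <v, u_j> / sqrt(<u_j, u_j>), so |<v, e_j>|^2 = <v, u_j>^2 / <u_j, u_j>.
Coefficients: <v, e_1> = -3/sqrt(13), <v, e_2> = -34/sqrt(377), <v, e_3> = -84/sqrt(2320).
Square and sum: Σ |<v, e_j>|^2 = 34/5.
Compute ||v||^2 = v·v = 14.
Deficit = 14 − 34/5 = 36/5 ≥ 0, confirming Bessel's inequality. (The deficit equals ||v − Σ <v,e_j> e_j||^2, the squared distance from v to span{e_j}.)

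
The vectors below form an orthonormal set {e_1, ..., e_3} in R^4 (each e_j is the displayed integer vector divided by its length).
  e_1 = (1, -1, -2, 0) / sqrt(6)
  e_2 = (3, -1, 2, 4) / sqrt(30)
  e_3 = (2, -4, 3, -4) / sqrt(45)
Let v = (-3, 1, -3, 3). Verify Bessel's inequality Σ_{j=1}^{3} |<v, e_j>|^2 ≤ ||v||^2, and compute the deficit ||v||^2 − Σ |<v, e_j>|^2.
Σ |<v, e_j>|^2 = 203/9; ||v||^2 = 28; deficit = 49/9

Write each e_j = u_j / sqrt(<u_j, u_j>) where u_j is the displayed integer vector. Then <v, e_j> = <v, u_j> / sqrt(<u_j, u_j>), so |<v, e_j>|^2 = <v, u_j>^2 / <u_j, u_j>.
Coefficients: <v, e_1> = 2/sqrt(6), <v, e_2> = -4/sqrt(30), <v, e_3> = -31/sqrt(45).
Square and sum: Σ |<v, e_j>|^2 = 203/9.
Compute ||v||^2 = v·v = 28.
Deficit = 28 − 203/9 = 49/9 ≥ 0, confirming Bessel's inequality. (The deficit equals ||v − Σ <v,e_j> e_j||^2, the squared distance from v to span{e_j}.)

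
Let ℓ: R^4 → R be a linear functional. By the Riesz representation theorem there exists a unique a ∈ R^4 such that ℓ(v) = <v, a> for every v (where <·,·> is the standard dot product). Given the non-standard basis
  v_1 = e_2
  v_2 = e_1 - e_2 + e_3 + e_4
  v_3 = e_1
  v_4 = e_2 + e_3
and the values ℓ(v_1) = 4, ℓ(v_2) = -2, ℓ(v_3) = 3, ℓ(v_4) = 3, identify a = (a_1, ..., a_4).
a = (3, 4, -1, 0)

Write a = (a_1, ..., a_4) in the standard basis. For each basis vector v_i, ℓ(v_i) = <v_i, a> is a linear equation in the a_j's. Collect the n equations into a matrix system V a = ℓ, where row i of V is v_i (expressed in the standard basis). Since V is invertible (lower-triangular with 1s on the diagonal, up to permutation), solve by back-substitution:
  V =
[[0, 1, 0, 0],
 [1, -1, 1, 1],
 [1, 0, 0, 0],
 [0, 1, 1, 0]]
  V a = (4, -2, 3, 3)
Solving gives a = (3, 4, -1, 0).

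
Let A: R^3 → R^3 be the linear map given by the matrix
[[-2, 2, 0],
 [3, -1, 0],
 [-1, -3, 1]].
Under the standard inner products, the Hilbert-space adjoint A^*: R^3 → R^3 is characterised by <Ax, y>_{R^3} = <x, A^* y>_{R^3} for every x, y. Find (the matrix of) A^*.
A^* = A^T =
[[-2, 3, -1],
 [2, -1, -3],
 [0, 0, 1]]

For real matrices with standard dot products, the defining identity <Ax, y> = <x, A^* y> gives (Ax)^T y = x^T (A^*) y, i.e. x^T A^T y = x^T (A^*) y. Since this holds for all x, y, we must have A^* = A^T. Therefore
A^* =
[[-2, 3, -1],
 [2, -1, -3],
 [0, 0, 1]].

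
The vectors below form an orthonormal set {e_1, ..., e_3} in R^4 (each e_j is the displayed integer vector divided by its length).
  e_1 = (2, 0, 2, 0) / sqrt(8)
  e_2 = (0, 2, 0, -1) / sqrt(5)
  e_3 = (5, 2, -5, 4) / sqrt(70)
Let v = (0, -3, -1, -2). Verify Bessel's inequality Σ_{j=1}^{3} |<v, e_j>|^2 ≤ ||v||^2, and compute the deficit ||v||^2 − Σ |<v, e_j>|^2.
Σ |<v, e_j>|^2 = 34/7; ||v||^2 = 14; deficit = 64/7

Write each e_j = u_j / sqrt(<u_j, u_j>) where u_j is the displayed integer vector. Then <v, e_j> = <v, u_j> / sqrt(<u_j, u_j>), so |<v, e_j>|^2 = <v, u_j>^2 / <u_j, u_j>.
Coefficients: <v, e_1> = -2/sqrt(8), <v, e_2> = -4/sqrt(5), <v, e_3> = -9/sqrt(70).
Square and sum: Σ |<v, e_j>|^2 = 34/7.
Compute ||v||^2 = v·v = 14.
Deficit = 14 − 34/7 = 64/7 ≥ 0, confirming Bessel's inequality. (The deficit equals ||v − Σ <v,e_j> e_j||^2, the squared distance from v to span{e_j}.)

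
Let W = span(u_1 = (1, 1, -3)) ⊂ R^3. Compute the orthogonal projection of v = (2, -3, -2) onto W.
proj_W(v) = (5/11, 5/11, -15/11)

Set up U = [u_1 | ... | u_1] ∈ R^(3×1). The projector onto W = col(U) is P = U (U^T U)^(-1) U^T.
Compute U^T U =
  [11],
and U^T v = (5).
Solve U^T U · c = U^T v for the coefficients: c = (5/11). The projection is proj_W(v) = U c.
Check: (v - proj_W(v)) · u_1 = 0  (should be 0).
Result: proj_W(v) = (5/11, 5/11, -15/11).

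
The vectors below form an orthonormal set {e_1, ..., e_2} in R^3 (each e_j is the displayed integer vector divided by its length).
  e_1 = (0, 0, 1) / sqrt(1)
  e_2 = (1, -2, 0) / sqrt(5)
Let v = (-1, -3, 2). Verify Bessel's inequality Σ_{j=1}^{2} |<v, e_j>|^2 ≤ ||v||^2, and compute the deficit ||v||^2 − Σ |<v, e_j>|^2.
Σ |<v, e_j>|^2 = 9; ||v||^2 = 14; deficit = 5

Write each e_j = u_j / sqrt(<u_j, u_j>) where u_j is the displayed integer vector. Then <v, e_j> = <v, u_j> / sqrt(<u_j, u_j>), so |<v, e_j>|^2 = <v, u_j>^2 / <u_j, u_j>.
Coefficients: <v, e_1> = 2/sqrt(1), <v, e_2> = 5/sqrt(5).
Square and sum: Σ |<v, e_j>|^2 = 9.
Compute ||v||^2 = v·v = 14.
Deficit = 14 − 9 = 5 ≥ 0, confirming Bessel's inequality. (The deficit equals ||v − Σ <v,e_j> e_j||^2, the squared distance from v to span{e_j}.)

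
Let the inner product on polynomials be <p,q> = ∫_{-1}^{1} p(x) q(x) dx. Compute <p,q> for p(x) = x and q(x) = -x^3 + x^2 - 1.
<p,q> = -2/5

Expand the product: p(x)·q(x) = -x^4 + x^3 - x.
∫_{-1}^{1} of each monomial x^k gives [2/(k+1) if k even, 0 if k odd]. Integrating term-by-term (or equivalently evaluating the antiderivative F(x) = -x^5/5 + x^4/4 - x^2/2 at the endpoints):
  F(1) − F(−1) = -9/20 − (-1/20) = -2/5.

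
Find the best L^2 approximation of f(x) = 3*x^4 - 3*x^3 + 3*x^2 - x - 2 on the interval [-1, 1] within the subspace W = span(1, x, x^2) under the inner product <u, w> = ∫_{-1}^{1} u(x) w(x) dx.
g(x) = 39*x^2/7 - 14*x/5 - 79/35

The best approximation g ∈ W is the orthogonal projection of f onto W. Writing g = a_0 + a_1 x + a_2 x^2, the coefficients solve the normal equations G · a = b where
  G_{ij} = <φ_i, φ_j> and b_i = <f, φ_i>, with φ_0 = 1, φ_1 = x, φ_2 = x^2.
G =
  [2, 0, 2/3]
  [0, 2/3, 0]
  [2/3, 0, 2/5],
b = (-4/5, -28/15, 76/105).
Solving gives a_0 = -79/35, a_1 = -14/5, a_2 = 39/7, so
  g(x) = 39*x^2/7 - 14*x/5 - 79/35.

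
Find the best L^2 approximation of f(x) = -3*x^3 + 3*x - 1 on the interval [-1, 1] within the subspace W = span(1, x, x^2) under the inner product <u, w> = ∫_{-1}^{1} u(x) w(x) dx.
g(x) = 6*x/5 - 1

The best approximation g ∈ W is the orthogonal projection of f onto W. Writing g = a_0 + a_1 x + a_2 x^2, the coefficients solve the normal equations G · a = b where
  G_{ij} = <φ_i, φ_j> and b_i = <f, φ_i>, with φ_0 = 1, φ_1 = x, φ_2 = x^2.
G =
  [2, 0, 2/3]
  [0, 2/3, 0]
  [2/3, 0, 2/5],
b = (-2, 4/5, -2/3).
Solving gives a_0 = -1, a_1 = 6/5, a_2 = 0, so
  g(x) = 6*x/5 - 1.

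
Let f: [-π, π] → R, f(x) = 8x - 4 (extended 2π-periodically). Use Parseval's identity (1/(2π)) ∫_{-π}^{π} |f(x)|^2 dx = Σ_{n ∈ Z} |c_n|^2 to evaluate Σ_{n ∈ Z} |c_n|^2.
Σ |c_n|^2 = 64π^2/3 + 16

Expand and integrate term by term over [-π, π]:
  ∫ (8x)^2 dx = 64·(2π^3/3); ∫ 2·8·(-4)·x dx = 0 (odd integrand); ∫ (-4)^2 dx = 16·2π.
So (1/(2π)) ∫_{-π}^{π} (8x - 4)^2 dx = 64π^2/3 + 16 = 64π^2/3 + 16.
Parseval ⇒ Σ |c_n|^2 = 64π^2/3 + 16.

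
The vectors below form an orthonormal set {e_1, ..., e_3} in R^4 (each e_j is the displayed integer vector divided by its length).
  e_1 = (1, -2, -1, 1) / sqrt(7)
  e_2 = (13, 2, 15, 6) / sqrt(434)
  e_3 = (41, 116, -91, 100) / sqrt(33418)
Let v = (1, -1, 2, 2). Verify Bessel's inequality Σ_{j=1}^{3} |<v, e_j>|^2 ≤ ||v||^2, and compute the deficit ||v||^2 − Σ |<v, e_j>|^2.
Σ |<v, e_j>|^2 = 4234/539; ||v||^2 = 10; deficit = 1156/539

Write each e_j = u_j / sqrt(<u_j, u_j>) where u_j is the displayed integer vector. Then <v, e_j> = <v, u_j> / sqrt(<u_j, u_j>), so |<v, e_j>|^2 = <v, u_j>^2 / <u_j, u_j>.
Coefficients: <v, e_1> = 3/sqrt(7), <v, e_2> = 53/sqrt(434), <v, e_3> = -57/sqrt(33418).
Square and sum: Σ |<v, e_j>|^2 = 4234/539.
Compute ||v||^2 = v·v = 10.
Deficit = 10 − 4234/539 = 1156/539 ≥ 0, confirming Bessel's inequality. (The deficit equals ||v − Σ <v,e_j> e_j||^2, the squared distance from v to span{e_j}.)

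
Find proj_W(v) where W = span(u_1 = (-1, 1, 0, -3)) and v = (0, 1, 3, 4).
proj_W(v) = (1, -1, 0, 3)

Set up U = [u_1 | ... | u_1] ∈ R^(4×1). The projector onto W = col(U) is P = U (U^T U)^(-1) U^T.
Compute U^T U =
  [11],
and U^T v = (-11).
Solve U^T U · c = U^T v for the coefficients: c = (-1). The projection is proj_W(v) = U c.
Check: (v - proj_W(v)) · u_1 = 0  (should be 0).
Result: proj_W(v) = (1, -1, 0, 3).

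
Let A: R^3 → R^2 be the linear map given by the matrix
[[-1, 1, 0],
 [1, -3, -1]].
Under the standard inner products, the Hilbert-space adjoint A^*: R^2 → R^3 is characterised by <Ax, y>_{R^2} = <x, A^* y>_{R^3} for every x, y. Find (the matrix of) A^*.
A^* = A^T =
[[-1, 1],
 [1, -3],
 [0, -1]]

For real matrices with standard dot products, the defining identity <Ax, y> = <x, A^* y> gives (Ax)^T y = x^T (A^*) y, i.e. x^T A^T y = x^T (A^*) y. Since this holds for all x, y, we must have A^* = A^T. Therefore
A^* =
[[-1, 1],
 [1, -3],
 [0, -1]].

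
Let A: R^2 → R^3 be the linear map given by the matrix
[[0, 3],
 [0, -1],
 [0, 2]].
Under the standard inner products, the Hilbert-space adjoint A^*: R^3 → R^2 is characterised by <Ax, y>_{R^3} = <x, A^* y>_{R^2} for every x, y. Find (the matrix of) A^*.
A^* = A^T =
[[0, 0, 0],
 [3, -1, 2]]

For real matrices with standard dot products, the defining identity <Ax, y> = <x, A^* y> gives (Ax)^T y = x^T (A^*) y, i.e. x^T A^T y = x^T (A^*) y. Since this holds for all x, y, we must have A^* = A^T. Therefore
A^* =
[[0, 0, 0],
 [3, -1, 2]].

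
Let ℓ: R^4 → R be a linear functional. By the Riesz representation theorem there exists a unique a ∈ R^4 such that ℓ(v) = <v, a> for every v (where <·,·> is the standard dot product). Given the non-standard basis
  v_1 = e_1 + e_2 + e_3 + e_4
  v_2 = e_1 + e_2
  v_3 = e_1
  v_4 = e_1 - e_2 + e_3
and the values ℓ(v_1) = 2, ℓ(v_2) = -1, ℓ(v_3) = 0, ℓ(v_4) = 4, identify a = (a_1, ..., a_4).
a = (0, -1, 3, 0)

Write a = (a_1, ..., a_4) in the standard basis. For each basis vector v_i, ℓ(v_i) = <v_i, a> is a linear equation in the a_j's. Collect the n equations into a matrix system V a = ℓ, where row i of V is v_i (expressed in the standard basis). Since V is invertible (lower-triangular with 1s on the diagonal, up to permutation), solve by back-substitution:
  V =
[[1, 1, 1, 1],
 [1, 1, 0, 0],
 [1, 0, 0, 0],
 [1, -1, 1, 0]]
  V a = (2, -1, 0, 4)
Solving gives a = (0, -1, 3, 0).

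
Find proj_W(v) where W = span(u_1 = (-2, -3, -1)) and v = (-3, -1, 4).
proj_W(v) = (-5/7, -15/14, -5/14)

Set up U = [u_1 | ... | u_1] ∈ R^(3×1). The projector onto W = col(U) is P = U (U^T U)^(-1) U^T.
Compute U^T U =
  [14],
and U^T v = (5).
Solve U^T U · c = U^T v for the coefficients: c = (5/14). The projection is proj_W(v) = U c.
Check: (v - proj_W(v)) · u_1 = 0  (should be 0).
Result: proj_W(v) = (-5/7, -15/14, -5/14).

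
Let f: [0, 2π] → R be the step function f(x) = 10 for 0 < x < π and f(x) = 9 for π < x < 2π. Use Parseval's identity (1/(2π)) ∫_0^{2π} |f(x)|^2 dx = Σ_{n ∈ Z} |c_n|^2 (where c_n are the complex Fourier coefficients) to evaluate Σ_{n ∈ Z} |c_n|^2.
Σ |c_n|^2 = 181/2

Parseval equates the L^2 energy of f (normalised by 1/(2π)) with the ℓ^2 sum of its Fourier coefficients: (1/(2π)) ∫_0^{2π} |f|^2 = Σ |c_n|^2.
Compute the left side: (1/(2π)) [∫_0^π 10^2 dx + ∫_π^{2π} 9^2 dx] = (1/(2π)) · (100π + 81π) = (100 + 81)/2 = 181/2.
So Σ_{n ∈ Z} |c_n|^2 = 181/2.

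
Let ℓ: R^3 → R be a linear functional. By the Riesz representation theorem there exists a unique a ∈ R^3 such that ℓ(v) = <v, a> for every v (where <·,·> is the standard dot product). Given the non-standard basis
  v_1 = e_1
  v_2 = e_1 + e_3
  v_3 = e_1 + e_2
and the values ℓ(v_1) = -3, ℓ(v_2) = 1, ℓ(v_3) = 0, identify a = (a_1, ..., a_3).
a = (-3, 3, 4)

Write a = (a_1, ..., a_3) in the standard basis. For each basis vector v_i, ℓ(v_i) = <v_i, a> is a linear equation in the a_j's. Collect the n equations into a matrix system V a = ℓ, where row i of V is v_i (expressed in the standard basis). Since V is invertible (lower-triangular with 1s on the diagonal, up to permutation), solve by back-substitution:
  V =
[[1, 0, 0],
 [1, 0, 1],
 [1, 1, 0]]
  V a = (-3, 1, 0)
Solving gives a = (-3, 3, 4).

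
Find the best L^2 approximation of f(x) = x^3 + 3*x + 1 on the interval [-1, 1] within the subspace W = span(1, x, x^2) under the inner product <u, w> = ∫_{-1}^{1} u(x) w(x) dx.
g(x) = 18*x/5 + 1

The best approximation g ∈ W is the orthogonal projection of f onto W. Writing g = a_0 + a_1 x + a_2 x^2, the coefficients solve the normal equations G · a = b where
  G_{ij} = <φ_i, φ_j> and b_i = <f, φ_i>, with φ_0 = 1, φ_1 = x, φ_2 = x^2.
G =
  [2, 0, 2/3]
  [0, 2/3, 0]
  [2/3, 0, 2/5],
b = (2, 12/5, 2/3).
Solving gives a_0 = 1, a_1 = 18/5, a_2 = 0, so
  g(x) = 18*x/5 + 1.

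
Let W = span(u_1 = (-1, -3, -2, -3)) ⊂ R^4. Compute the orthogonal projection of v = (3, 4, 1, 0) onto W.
proj_W(v) = (17/23, 51/23, 34/23, 51/23)

Set up U = [u_1 | ... | u_1] ∈ R^(4×1). The projector onto W = col(U) is P = U (U^T U)^(-1) U^T.
Compute U^T U =
  [23],
and U^T v = (-17).
Solve U^T U · c = U^T v for the coefficients: c = (-17/23). The projection is proj_W(v) = U c.
Check: (v - proj_W(v)) · u_1 = 0  (should be 0).
Result: proj_W(v) = (17/23, 51/23, 34/23, 51/23).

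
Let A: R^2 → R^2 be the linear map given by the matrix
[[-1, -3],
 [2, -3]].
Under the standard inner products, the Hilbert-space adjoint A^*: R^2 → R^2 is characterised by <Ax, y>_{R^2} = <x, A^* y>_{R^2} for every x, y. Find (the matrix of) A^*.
A^* = A^T =
[[-1, 2],
 [-3, -3]]

For real matrices with standard dot products, the defining identity <Ax, y> = <x, A^* y> gives (Ax)^T y = x^T (A^*) y, i.e. x^T A^T y = x^T (A^*) y. Since this holds for all x, y, we must have A^* = A^T. Therefore
A^* =
[[-1, 2],
 [-3, -3]].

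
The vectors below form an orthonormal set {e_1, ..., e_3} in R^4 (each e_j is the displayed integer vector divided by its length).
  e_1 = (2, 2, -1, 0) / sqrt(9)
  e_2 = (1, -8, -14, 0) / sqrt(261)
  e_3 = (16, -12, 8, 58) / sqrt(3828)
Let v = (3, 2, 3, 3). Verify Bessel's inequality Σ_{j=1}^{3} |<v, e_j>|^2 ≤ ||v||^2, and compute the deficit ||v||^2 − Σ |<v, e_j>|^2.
Σ |<v, e_j>|^2 = 329/11; ||v||^2 = 31; deficit = 12/11

Write each e_j = u_j / sqrt(<u_j, u_j>) where u_j is the displayed integer vector. Then <v, e_j> = <v, u_j> / sqrt(<u_j, u_j>), so |<v, e_j>|^2 = <v, u_j>^2 / <u_j, u_j>.
Coefficients: <v, e_1> = 7/sqrt(9), <v, e_2> = -55/sqrt(261), <v, e_3> = 222/sqrt(3828).
Square and sum: Σ |<v, e_j>|^2 = 329/11.
Compute ||v||^2 = v·v = 31.
Deficit = 31 − 329/11 = 12/11 ≥ 0, confirming Bessel's inequality. (The deficit equals ||v − Σ <v,e_j> e_j||^2, the squared distance from v to span{e_j}.)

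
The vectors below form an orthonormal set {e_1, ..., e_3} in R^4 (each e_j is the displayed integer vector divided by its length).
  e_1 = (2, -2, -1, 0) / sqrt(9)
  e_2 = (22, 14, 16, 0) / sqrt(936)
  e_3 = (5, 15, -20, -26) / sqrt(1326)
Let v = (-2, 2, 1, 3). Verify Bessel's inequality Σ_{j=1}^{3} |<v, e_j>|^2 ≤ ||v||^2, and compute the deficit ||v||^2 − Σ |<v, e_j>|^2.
Σ |<v, e_j>|^2 = 231/17; ||v||^2 = 18; deficit = 75/17

Write each e_j = u_j / sqrt(<u_j, u_j>) where u_j is the displayed integer vector. Then <v, e_j> = <v, u_j> / sqrt(<u_j, u_j>), so |<v, e_j>|^2 = <v, u_j>^2 / <u_j, u_j>.
Coefficients: <v, e_1> = -9/sqrt(9), <v, e_2> = 0/sqrt(936), <v, e_3> = -78/sqrt(1326).
Square and sum: Σ |<v, e_j>|^2 = 231/17.
Compute ||v||^2 = v·v = 18.
Deficit = 18 − 231/17 = 75/17 ≥ 0, confirming Bessel's inequality. (The deficit equals ||v − Σ <v,e_j> e_j||^2, the squared distance from v to span{e_j}.)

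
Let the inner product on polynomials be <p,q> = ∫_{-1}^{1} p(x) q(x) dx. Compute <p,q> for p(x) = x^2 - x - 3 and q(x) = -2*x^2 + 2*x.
<p,q> = 28/15

Expand the product: p(x)·q(x) = -2*x^4 + 4*x^3 + 4*x^2 - 6*x.
∫_{-1}^{1} of each monomial x^k gives [2/(k+1) if k even, 0 if k odd]. Integrating term-by-term (or equivalently evaluating the antiderivative F(x) = -2*x^5/5 + x^4 + 4*x^3/3 - 3*x^2 at the endpoints):
  F(1) − F(−1) = -16/15 − (-44/15) = 28/15.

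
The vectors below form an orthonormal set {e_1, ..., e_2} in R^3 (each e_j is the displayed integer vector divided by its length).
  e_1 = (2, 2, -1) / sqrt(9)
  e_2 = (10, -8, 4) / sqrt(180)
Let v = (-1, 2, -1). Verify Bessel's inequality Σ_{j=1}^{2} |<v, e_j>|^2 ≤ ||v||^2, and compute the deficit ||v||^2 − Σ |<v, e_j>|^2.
Σ |<v, e_j>|^2 = 6; ||v||^2 = 6; deficit = 0

Write each e_j = u_j / sqrt(<u_j, u_j>) where u_j is the displayed integer vector. Then <v, e_j> = <v, u_j> / sqrt(<u_j, u_j>), so |<v, e_j>|^2 = <v, u_j>^2 / <u_j, u_j>.
Coefficients: <v, e_1> = 3/sqrt(9), <v, e_2> = -30/sqrt(180).
Square and sum: Σ |<v, e_j>|^2 = 6.
Compute ||v||^2 = v·v = 6.
Deficit = 6 − 6 = 0 ≥ 0, confirming Bessel's inequality. (The deficit equals ||v − Σ <v,e_j> e_j||^2, the squared distance from v to span{e_j}.)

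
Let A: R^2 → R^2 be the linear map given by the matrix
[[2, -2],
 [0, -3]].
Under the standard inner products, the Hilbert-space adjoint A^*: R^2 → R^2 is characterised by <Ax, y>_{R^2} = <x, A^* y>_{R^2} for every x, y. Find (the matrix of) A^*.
A^* = A^T =
[[2, 0],
 [-2, -3]]

For real matrices with standard dot products, the defining identity <Ax, y> = <x, A^* y> gives (Ax)^T y = x^T (A^*) y, i.e. x^T A^T y = x^T (A^*) y. Since this holds for all x, y, we must have A^* = A^T. Therefore
A^* =
[[2, 0],
 [-2, -3]].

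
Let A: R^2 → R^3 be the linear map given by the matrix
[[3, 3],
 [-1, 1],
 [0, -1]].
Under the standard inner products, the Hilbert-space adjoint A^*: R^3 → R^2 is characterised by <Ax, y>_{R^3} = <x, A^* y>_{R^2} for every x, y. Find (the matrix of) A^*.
A^* = A^T =
[[3, -1, 0],
 [3, 1, -1]]

For real matrices with standard dot products, the defining identity <Ax, y> = <x, A^* y> gives (Ax)^T y = x^T (A^*) y, i.e. x^T A^T y = x^T (A^*) y. Since this holds for all x, y, we must have A^* = A^T. Therefore
A^* =
[[3, -1, 0],
 [3, 1, -1]].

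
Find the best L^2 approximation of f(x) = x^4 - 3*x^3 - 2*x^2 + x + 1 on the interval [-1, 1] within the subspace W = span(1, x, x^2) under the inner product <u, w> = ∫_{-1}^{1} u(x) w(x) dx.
g(x) = -8*x^2/7 - 4*x/5 + 32/35

The best approximation g ∈ W is the orthogonal projection of f onto W. Writing g = a_0 + a_1 x + a_2 x^2, the coefficients solve the normal equations G · a = b where
  G_{ij} = <φ_i, φ_j> and b_i = <f, φ_i>, with φ_0 = 1, φ_1 = x, φ_2 = x^2.
G =
  [2, 0, 2/3]
  [0, 2/3, 0]
  [2/3, 0, 2/5],
b = (16/15, -8/15, 16/105).
Solving gives a_0 = 32/35, a_1 = -4/5, a_2 = -8/7, so
  g(x) = -8*x^2/7 - 4*x/5 + 32/35.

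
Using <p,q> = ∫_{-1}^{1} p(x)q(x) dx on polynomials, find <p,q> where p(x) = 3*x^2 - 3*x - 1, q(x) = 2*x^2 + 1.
<p,q> = 16/15

Expand the product: p(x)·q(x) = 6*x^4 - 6*x^3 + x^2 - 3*x - 1.
∫_{-1}^{1} of each monomial x^k gives [2/(k+1) if k even, 0 if k odd]. Integrating term-by-term (or equivalently evaluating the antiderivative F(x) = 6*x^5/5 - 3*x^4/2 + x^3/3 - 3*x^2/2 - x at the endpoints):
  F(1) − F(−1) = -37/15 − (-53/15) = 16/15.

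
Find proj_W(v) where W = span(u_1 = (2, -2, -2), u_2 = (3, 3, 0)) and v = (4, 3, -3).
proj_W(v) = (29/6, 13/6, -4/3)

Set up U = [u_1 | ... | u_2] ∈ R^(3×2). The projector onto W = col(U) is P = U (U^T U)^(-1) U^T.
Compute U^T U =
  [12, 0]
  [0, 18],
and U^T v = (8, 21).
Solve U^T U · c = U^T v for the coefficients: c = (2/3, 7/6). The projection is proj_W(v) = U c.
Check: (v - proj_W(v)) · u_1 = 0  (should be 0).
Check: (v - proj_W(v)) · u_2 = 0  (should be 0).
Result: proj_W(v) = (29/6, 13/6, -4/3).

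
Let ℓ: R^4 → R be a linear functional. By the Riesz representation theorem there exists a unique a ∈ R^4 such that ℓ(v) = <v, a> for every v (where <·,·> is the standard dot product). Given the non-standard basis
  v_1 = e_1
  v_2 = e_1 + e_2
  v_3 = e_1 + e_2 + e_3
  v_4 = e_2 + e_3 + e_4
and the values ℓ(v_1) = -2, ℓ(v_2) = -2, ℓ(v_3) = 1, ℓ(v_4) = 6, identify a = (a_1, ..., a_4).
a = (-2, 0, 3, 3)

Write a = (a_1, ..., a_4) in the standard basis. For each basis vector v_i, ℓ(v_i) = <v_i, a> is a linear equation in the a_j's. Collect the n equations into a matrix system V a = ℓ, where row i of V is v_i (expressed in the standard basis). Since V is invertible (lower-triangular with 1s on the diagonal, up to permutation), solve by back-substitution:
  V =
[[1, 0, 0, 0],
 [1, 1, 0, 0],
 [1, 1, 1, 0],
 [0, 1, 1, 1]]
  V a = (-2, -2, 1, 6)
Solving gives a = (-2, 0, 3, 3).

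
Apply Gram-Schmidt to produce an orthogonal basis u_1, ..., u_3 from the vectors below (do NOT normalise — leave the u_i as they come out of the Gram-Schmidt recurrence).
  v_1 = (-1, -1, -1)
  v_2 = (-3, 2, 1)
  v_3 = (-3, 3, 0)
Orthogonal basis:
  u_1 = (-1, -1, -1)
  u_2 = (-3, 2, 1)
  u_3 = (3/14, 6/7, -15/14)

Apply the Gram-Schmidt recurrence
  u_1 = v_1
  u_i = v_i − Σ_{j<i} ((v_i · u_j) / (u_j · u_j)) · u_j.

Step by step this gives:
  u_1 = (-1, -1, -1)
  u_2 = (-3, 2, 1)
  u_3 = (3/14, 6/7, -15/14)

Orthogonality check:
  u_2 · u_1 = 0 (should be 0)
  u_3 · u_1 = 0 (should be 0)
  u_3 · u_2 = 0 (should be 0)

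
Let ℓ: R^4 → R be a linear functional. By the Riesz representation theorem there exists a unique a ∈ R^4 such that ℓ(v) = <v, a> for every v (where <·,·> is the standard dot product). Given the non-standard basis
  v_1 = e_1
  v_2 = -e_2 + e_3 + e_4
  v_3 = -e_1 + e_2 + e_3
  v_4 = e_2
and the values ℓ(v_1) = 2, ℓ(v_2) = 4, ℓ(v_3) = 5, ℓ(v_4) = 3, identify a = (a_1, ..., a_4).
a = (2, 3, 4, 3)

Write a = (a_1, ..., a_4) in the standard basis. For each basis vector v_i, ℓ(v_i) = <v_i, a> is a linear equation in the a_j's. Collect the n equations into a matrix system V a = ℓ, where row i of V is v_i (expressed in the standard basis). Since V is invertible (lower-triangular with 1s on the diagonal, up to permutation), solve by back-substitution:
  V =
[[1, 0, 0, 0],
 [0, -1, 1, 1],
 [-1, 1, 1, 0],
 [0, 1, 0, 0]]
  V a = (2, 4, 5, 3)
Solving gives a = (2, 3, 4, 3).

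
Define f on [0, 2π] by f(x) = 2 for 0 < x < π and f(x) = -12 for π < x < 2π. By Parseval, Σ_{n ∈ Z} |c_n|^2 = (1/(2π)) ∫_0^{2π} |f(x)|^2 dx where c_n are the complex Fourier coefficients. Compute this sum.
Σ |c_n|^2 = 74

Parseval equates the L^2 energy of f (normalised by 1/(2π)) with the ℓ^2 sum of its Fourier coefficients: (1/(2π)) ∫_0^{2π} |f|^2 = Σ |c_n|^2.
Compute the left side: (1/(2π)) [∫_0^π 2^2 dx + ∫_π^{2π} (-12)^2 dx] = (1/(2π)) · (4π + 144π) = (4 + 144)/2 = 74.
So Σ_{n ∈ Z} |c_n|^2 = 74.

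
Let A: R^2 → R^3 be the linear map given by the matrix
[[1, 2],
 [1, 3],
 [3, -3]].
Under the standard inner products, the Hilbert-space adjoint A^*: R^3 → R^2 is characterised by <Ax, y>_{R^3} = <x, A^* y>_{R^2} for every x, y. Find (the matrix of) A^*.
A^* = A^T =
[[1, 1, 3],
 [2, 3, -3]]

For real matrices with standard dot products, the defining identity <Ax, y> = <x, A^* y> gives (Ax)^T y = x^T (A^*) y, i.e. x^T A^T y = x^T (A^*) y. Since this holds for all x, y, we must have A^* = A^T. Therefore
A^* =
[[1, 1, 3],
 [2, 3, -3]].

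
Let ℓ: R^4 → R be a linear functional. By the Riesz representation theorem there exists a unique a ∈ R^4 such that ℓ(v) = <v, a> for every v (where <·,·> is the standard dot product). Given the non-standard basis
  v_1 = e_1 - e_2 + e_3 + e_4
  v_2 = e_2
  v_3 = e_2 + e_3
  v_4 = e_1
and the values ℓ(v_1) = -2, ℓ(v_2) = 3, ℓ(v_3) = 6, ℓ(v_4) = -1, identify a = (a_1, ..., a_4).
a = (-1, 3, 3, -1)

Write a = (a_1, ..., a_4) in the standard basis. For each basis vector v_i, ℓ(v_i) = <v_i, a> is a linear equation in the a_j's. Collect the n equations into a matrix system V a = ℓ, where row i of V is v_i (expressed in the standard basis). Since V is invertible (lower-triangular with 1s on the diagonal, up to permutation), solve by back-substitution:
  V =
[[1, -1, 1, 1],
 [0, 1, 0, 0],
 [0, 1, 1, 0],
 [1, 0, 0, 0]]
  V a = (-2, 3, 6, -1)
Solving gives a = (-1, 3, 3, -1).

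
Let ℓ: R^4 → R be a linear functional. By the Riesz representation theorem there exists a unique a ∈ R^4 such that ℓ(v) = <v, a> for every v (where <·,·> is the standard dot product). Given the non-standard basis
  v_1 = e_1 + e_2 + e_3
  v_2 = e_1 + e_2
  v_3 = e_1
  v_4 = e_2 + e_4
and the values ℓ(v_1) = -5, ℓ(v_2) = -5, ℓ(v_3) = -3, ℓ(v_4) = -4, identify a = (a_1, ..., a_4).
a = (-3, -2, 0, -2)

Write a = (a_1, ..., a_4) in the standard basis. For each basis vector v_i, ℓ(v_i) = <v_i, a> is a linear equation in the a_j's. Collect the n equations into a matrix system V a = ℓ, where row i of V is v_i (expressed in the standard basis). Since V is invertible (lower-triangular with 1s on the diagonal, up to permutation), solve by back-substitution:
  V =
[[1, 1, 1, 0],
 [1, 1, 0, 0],
 [1, 0, 0, 0],
 [0, 1, 0, 1]]
  V a = (-5, -5, -3, -4)
Solving gives a = (-3, -2, 0, -2).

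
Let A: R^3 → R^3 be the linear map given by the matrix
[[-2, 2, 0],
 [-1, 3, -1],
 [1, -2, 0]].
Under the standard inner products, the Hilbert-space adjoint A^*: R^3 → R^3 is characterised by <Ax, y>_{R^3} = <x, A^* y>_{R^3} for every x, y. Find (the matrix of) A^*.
A^* = A^T =
[[-2, -1, 1],
 [2, 3, -2],
 [0, -1, 0]]

For real matrices with standard dot products, the defining identity <Ax, y> = <x, A^* y> gives (Ax)^T y = x^T (A^*) y, i.e. x^T A^T y = x^T (A^*) y. Since this holds for all x, y, we must have A^* = A^T. Therefore
A^* =
[[-2, -1, 1],
 [2, 3, -2],
 [0, -1, 0]].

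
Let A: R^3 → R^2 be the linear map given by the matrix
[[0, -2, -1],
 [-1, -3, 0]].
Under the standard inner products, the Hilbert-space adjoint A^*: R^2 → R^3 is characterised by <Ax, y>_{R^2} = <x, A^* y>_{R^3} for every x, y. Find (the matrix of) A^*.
A^* = A^T =
[[0, -1],
 [-2, -3],
 [-1, 0]]

For real matrices with standard dot products, the defining identity <Ax, y> = <x, A^* y> gives (Ax)^T y = x^T (A^*) y, i.e. x^T A^T y = x^T (A^*) y. Since this holds for all x, y, we must have A^* = A^T. Therefore
A^* =
[[0, -1],
 [-2, -3],
 [-1, 0]].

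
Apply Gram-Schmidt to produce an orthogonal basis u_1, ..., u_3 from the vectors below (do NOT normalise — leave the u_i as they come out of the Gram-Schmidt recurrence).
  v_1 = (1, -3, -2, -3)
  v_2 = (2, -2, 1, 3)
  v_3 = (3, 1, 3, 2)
Orthogonal basis:
  u_1 = (1, -3, -2, -3)
  u_2 = (49/23, -55/23, 17/23, 60/23)
  u_3 = (866/405, 80/81, 598/405, -34/27)

Apply the Gram-Schmidt recurrence
  u_1 = v_1
  u_i = v_i − Σ_{j<i} ((v_i · u_j) / (u_j · u_j)) · u_j.

Step by step this gives:
  u_1 = (1, -3, -2, -3)
  u_2 = (49/23, -55/23, 17/23, 60/23)
  u_3 = (866/405, 80/81, 598/405, -34/27)

Orthogonality check:
  u_2 · u_1 = 0 (should be 0)
  u_3 · u_1 = 0 (should be 0)
  u_3 · u_2 = 0 (should be 0)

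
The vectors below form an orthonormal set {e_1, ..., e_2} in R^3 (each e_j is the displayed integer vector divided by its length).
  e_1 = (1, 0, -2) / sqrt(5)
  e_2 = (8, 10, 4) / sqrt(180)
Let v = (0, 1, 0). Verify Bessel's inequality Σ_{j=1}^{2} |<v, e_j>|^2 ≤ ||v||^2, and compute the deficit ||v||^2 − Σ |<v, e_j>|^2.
Σ |<v, e_j>|^2 = 5/9; ||v||^2 = 1; deficit = 4/9

Write each e_j = u_j / sqrt(<u_j, u_j>) where u_j is the displayed integer vector. Then <v, e_j> = <v, u_j> / sqrt(<u_j, u_j>), so |<v, e_j>|^2 = <v, u_j>^2 / <u_j, u_j>.
Coefficients: <v, e_1> = 0/sqrt(5), <v, e_2> = 10/sqrt(180).
Square and sum: Σ |<v, e_j>|^2 = 5/9.
Compute ||v||^2 = v·v = 1.
Deficit = 1 − 5/9 = 4/9 ≥ 0, confirming Bessel's inequality. (The deficit equals ||v − Σ <v,e_j> e_j||^2, the squared distance from v to span{e_j}.)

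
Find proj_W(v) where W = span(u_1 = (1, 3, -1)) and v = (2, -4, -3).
proj_W(v) = (-7/11, -21/11, 7/11)

Set up U = [u_1 | ... | u_1] ∈ R^(3×1). The projector onto W = col(U) is P = U (U^T U)^(-1) U^T.
Compute U^T U =
  [11],
and U^T v = (-7).
Solve U^T U · c = U^T v for the coefficients: c = (-7/11). The projection is proj_W(v) = U c.
Check: (v - proj_W(v)) · u_1 = 0  (should be 0).
Result: proj_W(v) = (-7/11, -21/11, 7/11).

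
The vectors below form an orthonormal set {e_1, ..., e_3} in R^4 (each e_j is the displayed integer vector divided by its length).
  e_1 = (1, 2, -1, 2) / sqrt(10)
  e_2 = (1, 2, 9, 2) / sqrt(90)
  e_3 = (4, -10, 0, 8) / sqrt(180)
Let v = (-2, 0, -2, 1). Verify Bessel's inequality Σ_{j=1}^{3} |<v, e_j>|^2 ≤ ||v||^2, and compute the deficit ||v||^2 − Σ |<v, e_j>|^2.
Σ |<v, e_j>|^2 = 4; ||v||^2 = 9; deficit = 5

Write each e_j = u_j / sqrt(<u_j, u_j>) where u_j is the displayed integer vector. Then <v, e_j> = <v, u_j> / sqrt(<u_j, u_j>), so |<v, e_j>|^2 = <v, u_j>^2 / <u_j, u_j>.
Coefficients: <v, e_1> = 2/sqrt(10), <v, e_2> = -18/sqrt(90), <v, e_3> = 0/sqrt(180).
Square and sum: Σ |<v, e_j>|^2 = 4.
Compute ||v||^2 = v·v = 9.
Deficit = 9 − 4 = 5 ≥ 0, confirming Bessel's inequality. (The deficit equals ||v − Σ <v,e_j> e_j||^2, the squared distance from v to span{e_j}.)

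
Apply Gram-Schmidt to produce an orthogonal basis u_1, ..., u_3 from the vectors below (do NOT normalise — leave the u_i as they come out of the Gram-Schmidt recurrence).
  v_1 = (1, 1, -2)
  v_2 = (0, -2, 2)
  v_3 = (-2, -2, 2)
Orthogonal basis:
  u_1 = (1, 1, -2)
  u_2 = (1, -1, 0)
  u_3 = (-2/3, -2/3, -2/3)

Apply the Gram-Schmidt recurrence
  u_1 = v_1
  u_i = v_i − Σ_{j<i} ((v_i · u_j) / (u_j · u_j)) · u_j.

Step by step this gives:
  u_1 = (1, 1, -2)
  u_2 = (1, -1, 0)
  u_3 = (-2/3, -2/3, -2/3)

Orthogonality check:
  u_2 · u_1 = 0 (should be 0)
  u_3 · u_1 = 0 (should be 0)
  u_3 · u_2 = 0 (should be 0)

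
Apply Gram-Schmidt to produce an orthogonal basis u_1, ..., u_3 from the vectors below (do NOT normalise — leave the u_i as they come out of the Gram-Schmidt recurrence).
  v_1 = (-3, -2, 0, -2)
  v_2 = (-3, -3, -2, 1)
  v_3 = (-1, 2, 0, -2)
Orthogonal basis:
  u_1 = (-3, -2, 0, -2)
  u_2 = (-12/17, -25/17, -2, 43/17)
  u_3 = (-32/37, 170/111, -124/111, -26/111)

Apply the Gram-Schmidt recurrence
  u_1 = v_1
  u_i = v_i − Σ_{j<i} ((v_i · u_j) / (u_j · u_j)) · u_j.

Step by step this gives:
  u_1 = (-3, -2, 0, -2)
  u_2 = (-12/17, -25/17, -2, 43/17)
  u_3 = (-32/37, 170/111, -124/111, -26/111)

Orthogonality check:
  u_2 · u_1 = 0 (should be 0)
  u_3 · u_1 = 0 (should be 0)
  u_3 · u_2 = 0 (should be 0)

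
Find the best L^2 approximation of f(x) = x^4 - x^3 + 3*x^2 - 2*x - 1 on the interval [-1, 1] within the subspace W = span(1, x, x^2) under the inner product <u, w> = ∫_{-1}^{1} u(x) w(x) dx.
g(x) = 27*x^2/7 - 13*x/5 - 38/35

The best approximation g ∈ W is the orthogonal projection of f onto W. Writing g = a_0 + a_1 x + a_2 x^2, the coefficients solve the normal equations G · a = b where
  G_{ij} = <φ_i, φ_j> and b_i = <f, φ_i>, with φ_0 = 1, φ_1 = x, φ_2 = x^2.
G =
  [2, 0, 2/3]
  [0, 2/3, 0]
  [2/3, 0, 2/5],
b = (2/5, -26/15, 86/105).
Solving gives a_0 = -38/35, a_1 = -13/5, a_2 = 27/7, so
  g(x) = 27*x^2/7 - 13*x/5 - 38/35.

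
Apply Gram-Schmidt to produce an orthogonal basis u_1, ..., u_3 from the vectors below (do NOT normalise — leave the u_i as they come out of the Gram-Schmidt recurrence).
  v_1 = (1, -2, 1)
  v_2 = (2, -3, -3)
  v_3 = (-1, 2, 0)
Orthogonal basis:
  u_1 = (1, -2, 1)
  u_2 = (7/6, -4/3, -23/6)
  u_3 = (9/107, 5/107, 1/107)

Apply the Gram-Schmidt recurrence
  u_1 = v_1
  u_i = v_i − Σ_{j<i} ((v_i · u_j) / (u_j · u_j)) · u_j.

Step by step this gives:
  u_1 = (1, -2, 1)
  u_2 = (7/6, -4/3, -23/6)
  u_3 = (9/107, 5/107, 1/107)

Orthogonality check:
  u_2 · u_1 = 0 (should be 0)
  u_3 · u_1 = 0 (should be 0)
  u_3 · u_2 = 0 (should be 0)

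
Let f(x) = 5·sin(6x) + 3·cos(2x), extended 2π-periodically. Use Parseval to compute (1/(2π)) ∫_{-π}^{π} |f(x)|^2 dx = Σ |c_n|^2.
Σ |c_n|^2 = 17

Expand |f|^2 and use orthogonality of {sin(nx), cos(mx)} on [-π, π]:
  ∫_{-π}^{π} sin(nx)^2 dx = π, ∫ cos(mx)^2 dx = π, and cross terms integrate to 0.
So ∫_{-π}^{π} f(x)^2 dx = 5^2 · π + 3^2 · π = (25 + 9)π.
Divide by 2π: (25 + 9)/2 = 17.
By Parseval, this equals Σ |c_n|^2.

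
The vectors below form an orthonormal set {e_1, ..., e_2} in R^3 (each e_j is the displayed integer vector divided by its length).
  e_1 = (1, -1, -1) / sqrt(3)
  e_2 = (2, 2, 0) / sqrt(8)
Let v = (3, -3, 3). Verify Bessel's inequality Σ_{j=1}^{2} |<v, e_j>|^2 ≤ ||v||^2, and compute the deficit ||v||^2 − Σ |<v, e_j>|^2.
Σ |<v, e_j>|^2 = 3; ||v||^2 = 27; deficit = 24

Write each e_j = u_j / sqrt(<u_j, u_j>) where u_j is the displayed integer vector. Then <v, e_j> = <v, u_j> / sqrt(<u_j, u_j>), so |<v, e_j>|^2 = <v, u_j>^2 / <u_j, u_j>.
Coefficients: <v, e_1> = 3/sqrt(3), <v, e_2> = 0/sqrt(8).
Square and sum: Σ |<v, e_j>|^2 = 3.
Compute ||v||^2 = v·v = 27.
Deficit = 27 − 3 = 24 ≥ 0, confirming Bessel's inequality. (The deficit equals ||v − Σ <v,e_j> e_j||^2, the squared distance from v to span{e_j}.)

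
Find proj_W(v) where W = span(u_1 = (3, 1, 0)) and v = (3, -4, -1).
proj_W(v) = (3/2, 1/2, 0)

Set up U = [u_1 | ... | u_1] ∈ R^(3×1). The projector onto W = col(U) is P = U (U^T U)^(-1) U^T.
Compute U^T U =
  [10],
and U^T v = (5).
Solve U^T U · c = U^T v for the coefficients: c = (1/2). The projection is proj_W(v) = U c.
Check: (v - proj_W(v)) · u_1 = 0  (should be 0).
Result: proj_W(v) = (3/2, 1/2, 0).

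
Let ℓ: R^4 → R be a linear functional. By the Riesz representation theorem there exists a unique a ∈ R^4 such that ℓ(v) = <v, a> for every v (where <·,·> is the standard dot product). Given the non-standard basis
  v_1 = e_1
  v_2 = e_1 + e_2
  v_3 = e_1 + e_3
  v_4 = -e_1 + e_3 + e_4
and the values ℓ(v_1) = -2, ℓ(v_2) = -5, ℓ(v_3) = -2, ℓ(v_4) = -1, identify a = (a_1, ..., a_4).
a = (-2, -3, 0, -3)

Write a = (a_1, ..., a_4) in the standard basis. For each basis vector v_i, ℓ(v_i) = <v_i, a> is a linear equation in the a_j's. Collect the n equations into a matrix system V a = ℓ, where row i of V is v_i (expressed in the standard basis). Since V is invertible (lower-triangular with 1s on the diagonal, up to permutation), solve by back-substitution:
  V =
[[1, 0, 0, 0],
 [1, 1, 0, 0],
 [1, 0, 1, 0],
 [-1, 0, 1, 1]]
  V a = (-2, -5, -2, -1)
Solving gives a = (-2, -3, 0, -3).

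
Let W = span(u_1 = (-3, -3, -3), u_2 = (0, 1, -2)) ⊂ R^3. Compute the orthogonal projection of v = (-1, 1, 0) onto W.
proj_W(v) = (1/14, 2/7, -5/14)

Set up U = [u_1 | ... | u_2] ∈ R^(3×2). The projector onto W = col(U) is P = U (U^T U)^(-1) U^T.
Compute U^T U =
  [27, 3]
  [3, 5],
and U^T v = (0, 1).
Solve U^T U · c = U^T v for the coefficients: c = (-1/42, 3/14). The projection is proj_W(v) = U c.
Check: (v - proj_W(v)) · u_1 = 0  (should be 0).
Check: (v - proj_W(v)) · u_2 = 0  (should be 0).
Result: proj_W(v) = (1/14, 2/7, -5/14).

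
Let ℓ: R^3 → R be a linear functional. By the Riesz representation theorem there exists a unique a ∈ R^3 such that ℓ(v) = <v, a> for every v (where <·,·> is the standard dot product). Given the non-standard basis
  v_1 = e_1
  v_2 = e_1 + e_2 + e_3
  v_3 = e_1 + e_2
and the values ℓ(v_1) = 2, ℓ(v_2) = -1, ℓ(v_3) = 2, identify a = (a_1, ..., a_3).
a = (2, 0, -3)

Write a = (a_1, ..., a_3) in the standard basis. For each basis vector v_i, ℓ(v_i) = <v_i, a> is a linear equation in the a_j's. Collect the n equations into a matrix system V a = ℓ, where row i of V is v_i (expressed in the standard basis). Since V is invertible (lower-triangular with 1s on the diagonal, up to permutation), solve by back-substitution:
  V =
[[1, 0, 0],
 [1, 1, 1],
 [1, 1, 0]]
  V a = (2, -1, 2)
Solving gives a = (2, 0, -3).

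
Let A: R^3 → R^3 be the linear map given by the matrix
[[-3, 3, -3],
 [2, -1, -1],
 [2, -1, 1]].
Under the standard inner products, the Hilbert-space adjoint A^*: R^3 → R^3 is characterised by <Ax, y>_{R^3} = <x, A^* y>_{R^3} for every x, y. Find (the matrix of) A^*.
A^* = A^T =
[[-3, 2, 2],
 [3, -1, -1],
 [-3, -1, 1]]

For real matrices with standard dot products, the defining identity <Ax, y> = <x, A^* y> gives (Ax)^T y = x^T (A^*) y, i.e. x^T A^T y = x^T (A^*) y. Since this holds for all x, y, we must have A^* = A^T. Therefore
A^* =
[[-3, 2, 2],
 [3, -1, -1],
 [-3, -1, 1]].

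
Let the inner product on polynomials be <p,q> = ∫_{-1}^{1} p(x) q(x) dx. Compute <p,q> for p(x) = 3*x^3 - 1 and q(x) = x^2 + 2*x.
<p,q> = 26/15

Expand the product: p(x)·q(x) = 3*x^5 + 6*x^4 - x^2 - 2*x.
∫_{-1}^{1} of each monomial x^k gives [2/(k+1) if k even, 0 if k odd]. Integrating term-by-term (or equivalently evaluating the antiderivative F(x) = x^6/2 + 6*x^5/5 - x^3/3 - x^2 at the endpoints):
  F(1) − F(−1) = 11/30 − (-41/30) = 26/15.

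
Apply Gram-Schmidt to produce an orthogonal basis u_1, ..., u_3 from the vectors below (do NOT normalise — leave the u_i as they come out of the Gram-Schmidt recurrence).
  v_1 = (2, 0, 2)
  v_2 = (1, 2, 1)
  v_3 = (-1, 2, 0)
Orthogonal basis:
  u_1 = (2, 0, 2)
  u_2 = (0, 2, 0)
  u_3 = (-1/2, 0, 1/2)

Apply the Gram-Schmidt recurrence
  u_1 = v_1
  u_i = v_i − Σ_{j<i} ((v_i · u_j) / (u_j · u_j)) · u_j.

Step by step this gives:
  u_1 = (2, 0, 2)
  u_2 = (0, 2, 0)
  u_3 = (-1/2, 0, 1/2)

Orthogonality check:
  u_2 · u_1 = 0 (should be 0)
  u_3 · u_1 = 0 (should be 0)
  u_3 · u_2 = 0 (should be 0)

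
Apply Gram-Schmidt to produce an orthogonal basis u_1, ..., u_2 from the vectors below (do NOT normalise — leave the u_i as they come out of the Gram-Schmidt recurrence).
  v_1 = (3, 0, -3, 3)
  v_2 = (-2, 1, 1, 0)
Orthogonal basis:
  u_1 = (3, 0, -3, 3)
  u_2 = (-1, 1, 0, 1)

Apply the Gram-Schmidt recurrence
  u_1 = v_1
  u_i = v_i − Σ_{j<i} ((v_i · u_j) / (u_j · u_j)) · u_j.

Step by step this gives:
  u_1 = (3, 0, -3, 3)
  u_2 = (-1, 1, 0, 1)

Orthogonality check:
  u_2 · u_1 = 0 (should be 0)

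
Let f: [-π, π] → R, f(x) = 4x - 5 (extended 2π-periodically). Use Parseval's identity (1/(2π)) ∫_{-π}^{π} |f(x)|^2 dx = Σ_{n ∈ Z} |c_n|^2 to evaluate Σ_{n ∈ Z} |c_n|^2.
Σ |c_n|^2 = 16π^2/3 + 25

Expand and integrate term by term over [-π, π]:
  ∫ (4x)^2 dx = 16·(2π^3/3); ∫ 2·4·(-5)·x dx = 0 (odd integrand); ∫ (-5)^2 dx = 25·2π.
So (1/(2π)) ∫_{-π}^{π} (4x - 5)^2 dx = 16π^2/3 + 25 = 16π^2/3 + 25.
Parseval ⇒ Σ |c_n|^2 = 16π^2/3 + 25.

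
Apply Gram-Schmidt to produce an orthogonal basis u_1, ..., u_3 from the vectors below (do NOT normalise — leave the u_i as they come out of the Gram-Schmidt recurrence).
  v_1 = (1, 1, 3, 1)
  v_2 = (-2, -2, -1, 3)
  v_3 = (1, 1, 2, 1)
Orthogonal basis:
  u_1 = (1, 1, 3, 1)
  u_2 = (-5/3, -5/3, 0, 10/3)
  u_3 = (1/4, 1/4, -1/4, 1/4)

Apply the Gram-Schmidt recurrence
  u_1 = v_1
  u_i = v_i − Σ_{j<i} ((v_i · u_j) / (u_j · u_j)) · u_j.

Step by step this gives:
  u_1 = (1, 1, 3, 1)
  u_2 = (-5/3, -5/3, 0, 10/3)
  u_3 = (1/4, 1/4, -1/4, 1/4)

Orthogonality check:
  u_2 · u_1 = 0 (should be 0)
  u_3 · u_1 = 0 (should be 0)
  u_3 · u_2 = 0 (should be 0)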